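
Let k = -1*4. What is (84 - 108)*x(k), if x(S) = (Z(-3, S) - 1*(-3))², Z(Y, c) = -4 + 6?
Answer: -600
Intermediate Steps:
k = -4
Z(Y, c) = 2
x(S) = 25 (x(S) = (2 - 1*(-3))² = (2 + 3)² = 5² = 25)
(84 - 108)*x(k) = (84 - 108)*25 = -24*25 = -600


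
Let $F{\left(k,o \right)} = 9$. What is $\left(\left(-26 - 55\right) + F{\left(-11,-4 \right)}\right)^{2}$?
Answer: $5184$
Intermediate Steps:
$\left(\left(-26 - 55\right) + F{\left(-11,-4 \right)}\right)^{2} = \left(\left(-26 - 55\right) + 9\right)^{2} = \left(-81 + 9\right)^{2} = \left(-72\right)^{2} = 5184$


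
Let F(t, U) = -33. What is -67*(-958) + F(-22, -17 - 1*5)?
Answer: 64153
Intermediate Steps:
-67*(-958) + F(-22, -17 - 1*5) = -67*(-958) - 33 = 64186 - 33 = 64153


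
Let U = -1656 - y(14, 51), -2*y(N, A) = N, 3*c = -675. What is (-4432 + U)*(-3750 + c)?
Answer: 24171975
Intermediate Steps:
c = -225 (c = (⅓)*(-675) = -225)
y(N, A) = -N/2
U = -1649 (U = -1656 - (-1)*14/2 = -1656 - 1*(-7) = -1656 + 7 = -1649)
(-4432 + U)*(-3750 + c) = (-4432 - 1649)*(-3750 - 225) = -6081*(-3975) = 24171975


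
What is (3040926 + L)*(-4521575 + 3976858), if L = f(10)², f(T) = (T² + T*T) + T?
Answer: -1680466107642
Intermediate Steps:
f(T) = T + 2*T² (f(T) = (T² + T²) + T = 2*T² + T = T + 2*T²)
L = 44100 (L = (10*(1 + 2*10))² = (10*(1 + 20))² = (10*21)² = 210² = 44100)
(3040926 + L)*(-4521575 + 3976858) = (3040926 + 44100)*(-4521575 + 3976858) = 3085026*(-544717) = -1680466107642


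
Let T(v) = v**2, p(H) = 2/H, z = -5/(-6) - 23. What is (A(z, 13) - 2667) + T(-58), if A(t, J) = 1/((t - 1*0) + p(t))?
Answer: 12378619/17761 ≈ 696.96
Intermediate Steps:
z = -133/6 (z = -5*(-1/6) - 23 = 5/6 - 23 = -133/6 ≈ -22.167)
A(t, J) = 1/(t + 2/t) (A(t, J) = 1/((t - 1*0) + 2/t) = 1/((t + 0) + 2/t) = 1/(t + 2/t))
(A(z, 13) - 2667) + T(-58) = (-133/(6*(2 + (-133/6)**2)) - 2667) + (-58)**2 = (-133/(6*(2 + 17689/36)) - 2667) + 3364 = (-133/(6*17761/36) - 2667) + 3364 = (-133/6*36/17761 - 2667) + 3364 = (-798/17761 - 2667) + 3364 = -47369385/17761 + 3364 = 12378619/17761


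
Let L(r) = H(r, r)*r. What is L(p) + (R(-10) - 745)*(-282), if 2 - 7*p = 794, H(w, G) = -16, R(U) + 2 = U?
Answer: 1506990/7 ≈ 2.1528e+5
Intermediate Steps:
R(U) = -2 + U
p = -792/7 (p = 2/7 - 1/7*794 = 2/7 - 794/7 = -792/7 ≈ -113.14)
L(r) = -16*r
L(p) + (R(-10) - 745)*(-282) = -16*(-792/7) + ((-2 - 10) - 745)*(-282) = 12672/7 + (-12 - 745)*(-282) = 12672/7 - 757*(-282) = 12672/7 + 213474 = 1506990/7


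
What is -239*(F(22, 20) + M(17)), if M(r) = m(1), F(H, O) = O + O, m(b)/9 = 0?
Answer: -9560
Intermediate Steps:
m(b) = 0 (m(b) = 9*0 = 0)
F(H, O) = 2*O
M(r) = 0
-239*(F(22, 20) + M(17)) = -239*(2*20 + 0) = -239*(40 + 0) = -239*40 = -9560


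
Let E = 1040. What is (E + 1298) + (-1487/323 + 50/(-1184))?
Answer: 446174629/191216 ≈ 2333.4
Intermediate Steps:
(E + 1298) + (-1487/323 + 50/(-1184)) = (1040 + 1298) + (-1487/323 + 50/(-1184)) = 2338 + (-1487*1/323 + 50*(-1/1184)) = 2338 + (-1487/323 - 25/592) = 2338 - 888379/191216 = 446174629/191216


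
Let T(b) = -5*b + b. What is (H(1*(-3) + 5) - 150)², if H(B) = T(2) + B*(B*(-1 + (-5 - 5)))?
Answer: 40804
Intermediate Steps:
T(b) = -4*b
H(B) = -8 - 11*B² (H(B) = -4*2 + B*(B*(-1 + (-5 - 5))) = -8 + B*(B*(-1 - 10)) = -8 + B*(B*(-11)) = -8 + B*(-11*B) = -8 - 11*B²)
(H(1*(-3) + 5) - 150)² = ((-8 - 11*(1*(-3) + 5)²) - 150)² = ((-8 - 11*(-3 + 5)²) - 150)² = ((-8 - 11*2²) - 150)² = ((-8 - 11*4) - 150)² = ((-8 - 44) - 150)² = (-52 - 150)² = (-202)² = 40804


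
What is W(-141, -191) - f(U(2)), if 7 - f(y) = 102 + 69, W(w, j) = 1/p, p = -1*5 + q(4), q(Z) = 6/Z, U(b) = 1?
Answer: 1146/7 ≈ 163.71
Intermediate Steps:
p = -7/2 (p = -1*5 + 6/4 = -5 + 6*(1/4) = -5 + 3/2 = -7/2 ≈ -3.5000)
W(w, j) = -2/7 (W(w, j) = 1/(-7/2) = -2/7)
f(y) = -164 (f(y) = 7 - (102 + 69) = 7 - 1*171 = 7 - 171 = -164)
W(-141, -191) - f(U(2)) = -2/7 - 1*(-164) = -2/7 + 164 = 1146/7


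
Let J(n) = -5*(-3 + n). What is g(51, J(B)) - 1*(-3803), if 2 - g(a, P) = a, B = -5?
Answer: 3754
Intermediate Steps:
J(n) = 15 - 5*n
g(a, P) = 2 - a
g(51, J(B)) - 1*(-3803) = (2 - 1*51) - 1*(-3803) = (2 - 51) + 3803 = -49 + 3803 = 3754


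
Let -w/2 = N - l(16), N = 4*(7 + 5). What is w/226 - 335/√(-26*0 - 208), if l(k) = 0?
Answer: -48/113 + 335*I*√13/52 ≈ -0.42478 + 23.228*I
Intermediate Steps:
N = 48 (N = 4*12 = 48)
w = -96 (w = -2*(48 - 1*0) = -2*(48 + 0) = -2*48 = -96)
w/226 - 335/√(-26*0 - 208) = -96/226 - 335/√(-26*0 - 208) = -96*1/226 - 335/√(0 - 208) = -48/113 - 335*(-I*√13/52) = -48/113 - (-335)*I*√13/52 = -48/113 + 335*I*√13/52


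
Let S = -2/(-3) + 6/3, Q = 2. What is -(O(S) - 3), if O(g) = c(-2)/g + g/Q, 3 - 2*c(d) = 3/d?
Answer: 79/96 ≈ 0.82292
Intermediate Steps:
S = 8/3 (S = -2*(-⅓) + 6*(⅓) = ⅔ + 2 = 8/3 ≈ 2.6667)
c(d) = 3/2 - 3/(2*d)
O(g) = g/2 + 9/(4*g) (O(g) = ((3/2)*(-1 - 2)/(-2))/g + g/2 = ((3/2)*(-½)*(-3))/g + g*(½) = 9/(4*g) + g/2 = g/2 + 9/(4*g))
-(O(S) - 3) = -(((½)*(8/3) + 9/(4*(8/3))) - 3) = -((4/3 + (9/4)*(3/8)) - 3) = -((4/3 + 27/32) - 3) = -(209/96 - 3) = -1*(-79/96) = 79/96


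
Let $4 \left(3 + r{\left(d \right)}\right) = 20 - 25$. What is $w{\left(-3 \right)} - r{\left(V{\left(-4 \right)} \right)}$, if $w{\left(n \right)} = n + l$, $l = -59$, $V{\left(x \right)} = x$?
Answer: $- \frac{231}{4} \approx -57.75$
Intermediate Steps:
$r{\left(d \right)} = - \frac{17}{4}$ ($r{\left(d \right)} = -3 + \frac{20 - 25}{4} = -3 + \frac{1}{4} \left(-5\right) = -3 - \frac{5}{4} = - \frac{17}{4}$)
$w{\left(n \right)} = -59 + n$ ($w{\left(n \right)} = n - 59 = -59 + n$)
$w{\left(-3 \right)} - r{\left(V{\left(-4 \right)} \right)} = \left(-59 - 3\right) - - \frac{17}{4} = -62 + \frac{17}{4} = - \frac{231}{4}$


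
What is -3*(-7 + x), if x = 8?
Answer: -3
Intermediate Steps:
-3*(-7 + x) = -3*(-7 + 8) = -3*1 = -3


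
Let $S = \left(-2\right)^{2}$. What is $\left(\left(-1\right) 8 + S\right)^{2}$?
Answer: $16$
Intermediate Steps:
$S = 4$
$\left(\left(-1\right) 8 + S\right)^{2} = \left(\left(-1\right) 8 + 4\right)^{2} = \left(-8 + 4\right)^{2} = \left(-4\right)^{2} = 16$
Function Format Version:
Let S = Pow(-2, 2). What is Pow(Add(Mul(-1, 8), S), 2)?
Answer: 16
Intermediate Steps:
S = 4
Pow(Add(Mul(-1, 8), S), 2) = Pow(Add(Mul(-1, 8), 4), 2) = Pow(Add(-8, 4), 2) = Pow(-4, 2) = 16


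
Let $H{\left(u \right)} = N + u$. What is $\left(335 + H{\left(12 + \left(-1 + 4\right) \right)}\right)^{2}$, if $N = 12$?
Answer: $131044$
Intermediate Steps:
$H{\left(u \right)} = 12 + u$
$\left(335 + H{\left(12 + \left(-1 + 4\right) \right)}\right)^{2} = \left(335 + \left(12 + \left(12 + \left(-1 + 4\right)\right)\right)\right)^{2} = \left(335 + \left(12 + \left(12 + 3\right)\right)\right)^{2} = \left(335 + \left(12 + 15\right)\right)^{2} = \left(335 + 27\right)^{2} = 362^{2} = 131044$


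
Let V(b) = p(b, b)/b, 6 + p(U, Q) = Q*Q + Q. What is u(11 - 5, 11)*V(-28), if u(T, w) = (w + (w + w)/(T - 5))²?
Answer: -408375/14 ≈ -29170.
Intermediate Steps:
p(U, Q) = -6 + Q + Q² (p(U, Q) = -6 + (Q*Q + Q) = -6 + (Q² + Q) = -6 + (Q + Q²) = -6 + Q + Q²)
V(b) = (-6 + b + b²)/b
u(T, w) = (w + 2*w/(-5 + T))² (u(T, w) = (w + (2*w)/(-5 + T))² = (w + 2*w/(-5 + T))²)
u(11 - 5, 11)*V(-28) = (11²*(-3 + (11 - 5))²/(-5 + (11 - 5))²)*(1 - 28 - 6/(-28)) = (121*(-3 + 6)²/(-5 + 6)²)*(1 - 28 - 6*(-1/28)) = (121*3²/1²)*(1 - 28 + 3/14) = (121*1*9)*(-375/14) = 1089*(-375/14) = -408375/14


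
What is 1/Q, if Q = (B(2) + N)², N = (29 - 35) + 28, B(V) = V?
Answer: 1/576 ≈ 0.0017361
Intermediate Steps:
N = 22 (N = -6 + 28 = 22)
Q = 576 (Q = (2 + 22)² = 24² = 576)
1/Q = 1/576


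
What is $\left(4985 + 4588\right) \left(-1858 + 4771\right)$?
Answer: $27886149$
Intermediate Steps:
$\left(4985 + 4588\right) \left(-1858 + 4771\right) = 9573 \cdot 2913 = 27886149$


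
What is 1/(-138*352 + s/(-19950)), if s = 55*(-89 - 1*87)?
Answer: -1995/96908152 ≈ -2.0587e-5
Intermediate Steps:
s = -9680 (s = 55*(-89 - 87) = 55*(-176) = -9680)
1/(-138*352 + s/(-19950)) = 1/(-138*352 - 9680/(-19950)) = 1/(-48576 - 9680*(-1/19950)) = 1/(-48576 + 968/1995) = 1/(-96908152/1995) = -1995/96908152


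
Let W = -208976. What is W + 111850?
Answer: -97126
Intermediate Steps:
W + 111850 = -208976 + 111850 = -97126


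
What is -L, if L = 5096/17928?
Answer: -637/2241 ≈ -0.28425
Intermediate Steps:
L = 637/2241 (L = 5096*(1/17928) = 637/2241 ≈ 0.28425)
-L = -1*637/2241 = -637/2241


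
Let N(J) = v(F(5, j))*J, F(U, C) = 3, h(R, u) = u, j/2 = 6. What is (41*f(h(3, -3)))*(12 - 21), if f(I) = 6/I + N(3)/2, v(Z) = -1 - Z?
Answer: 2952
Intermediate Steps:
j = 12 (j = 2*6 = 12)
N(J) = -4*J (N(J) = (-1 - 1*3)*J = (-1 - 3)*J = -4*J)
f(I) = -6 + 6/I (f(I) = 6/I - 4*3/2 = 6/I - 12*½ = 6/I - 6 = -6 + 6/I)
(41*f(h(3, -3)))*(12 - 21) = (41*(-6 + 6/(-3)))*(12 - 21) = (41*(-6 + 6*(-⅓)))*(-9) = (41*(-6 - 2))*(-9) = (41*(-8))*(-9) = -328*(-9) = 2952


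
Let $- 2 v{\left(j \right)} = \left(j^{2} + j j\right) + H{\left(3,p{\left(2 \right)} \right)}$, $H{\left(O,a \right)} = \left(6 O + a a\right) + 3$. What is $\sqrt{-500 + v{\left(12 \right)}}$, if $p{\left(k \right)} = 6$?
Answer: $\frac{i \sqrt{2690}}{2} \approx 25.933 i$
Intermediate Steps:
$H{\left(O,a \right)} = 3 + a^{2} + 6 O$ ($H{\left(O,a \right)} = \left(6 O + a^{2}\right) + 3 = \left(a^{2} + 6 O\right) + 3 = 3 + a^{2} + 6 O$)
$v{\left(j \right)} = - \frac{57}{2} - j^{2}$ ($v{\left(j \right)} = - \frac{\left(j^{2} + j j\right) + \left(3 + 6^{2} + 6 \cdot 3\right)}{2} = - \frac{\left(j^{2} + j^{2}\right) + \left(3 + 36 + 18\right)}{2} = - \frac{2 j^{2} + 57}{2} = - \frac{57 + 2 j^{2}}{2} = - \frac{57}{2} - j^{2}$)
$\sqrt{-500 + v{\left(12 \right)}} = \sqrt{-500 - \frac{345}{2}} = \sqrt{- \frac{1345}{2}} = \frac{i \sqrt{2690}}{2}$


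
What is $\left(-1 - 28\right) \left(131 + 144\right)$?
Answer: $-7975$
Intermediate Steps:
$\left(-1 - 28\right) \left(131 + 144\right) = \left(-1 - 28\right) 275 = \left(-29\right) 275 = -7975$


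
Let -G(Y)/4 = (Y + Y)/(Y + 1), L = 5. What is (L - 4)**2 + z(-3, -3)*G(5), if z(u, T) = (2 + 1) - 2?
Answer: -17/3 ≈ -5.6667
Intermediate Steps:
G(Y) = -8*Y/(1 + Y) (G(Y) = -4*(Y + Y)/(Y + 1) = -4*2*Y/(1 + Y) = -8*Y/(1 + Y))
z(u, T) = 1 (z(u, T) = 3 - 2 = 1)
(L - 4)**2 + z(-3, -3)*G(5) = (5 - 4)**2 + 1*(-8*5/(1 + 5)) = 1**2 + 1*(-8*5/6) = 1 + 1*(-8*5*1/6) = 1 + 1*(-20/3) = 1 - 20/3 = -17/3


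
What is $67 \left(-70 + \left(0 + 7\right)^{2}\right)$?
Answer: $-1407$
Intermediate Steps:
$67 \left(-70 + \left(0 + 7\right)^{2}\right) = 67 \left(-70 + 7^{2}\right) = 67 \left(-70 + 49\right) = 67 \left(-21\right) = -1407$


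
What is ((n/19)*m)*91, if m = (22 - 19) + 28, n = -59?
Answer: -166439/19 ≈ -8760.0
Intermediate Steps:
m = 31 (m = 3 + 28 = 31)
((n/19)*m)*91 = (-59/19*31)*91 = (-59*1/19*31)*91 = -59/19*31*91 = -1829/19*91 = -166439/19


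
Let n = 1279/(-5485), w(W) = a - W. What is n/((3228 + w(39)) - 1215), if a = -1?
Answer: -1279/10821905 ≈ -0.00011819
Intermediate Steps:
w(W) = -1 - W
n = -1279/5485 (n = 1279*(-1/5485) = -1279/5485 ≈ -0.23318)
n/((3228 + w(39)) - 1215) = -1279/(5485*((3228 + (-1 - 1*39)) - 1215)) = -1279/(5485*((3228 + (-1 - 39)) - 1215)) = -1279/(5485*((3228 - 40) - 1215)) = -1279/(5485*(3188 - 1215)) = -1279/5485/1973 = -1279/5485*1/1973 = -1279/10821905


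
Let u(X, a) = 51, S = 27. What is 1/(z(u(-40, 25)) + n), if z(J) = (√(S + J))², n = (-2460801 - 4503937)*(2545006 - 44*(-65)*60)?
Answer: -1/18920449039150 ≈ -5.2853e-14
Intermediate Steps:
n = -18920449039228 (n = -6964738*(2545006 + 2860*60) = -6964738*(2545006 + 171600) = -6964738*2716606 = -18920449039228)
z(J) = 27 + J (z(J) = (√(27 + J))² = 27 + J)
1/(z(u(-40, 25)) + n) = 1/((27 + 51) - 18920449039228) = 1/(78 - 18920449039228) = 1/(-18920449039150) = -1/18920449039150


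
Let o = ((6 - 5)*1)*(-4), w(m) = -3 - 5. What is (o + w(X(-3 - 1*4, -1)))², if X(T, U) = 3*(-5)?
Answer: 144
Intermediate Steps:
X(T, U) = -15
w(m) = -8
o = -4 (o = (1*1)*(-4) = 1*(-4) = -4)
(o + w(X(-3 - 1*4, -1)))² = (-4 - 8)² = (-12)² = 144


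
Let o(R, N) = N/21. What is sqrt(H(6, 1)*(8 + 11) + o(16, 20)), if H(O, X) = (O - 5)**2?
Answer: sqrt(8799)/21 ≈ 4.4668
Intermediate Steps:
o(R, N) = N/21 (o(R, N) = N*(1/21) = N/21)
H(O, X) = (-5 + O)**2
sqrt(H(6, 1)*(8 + 11) + o(16, 20)) = sqrt((-5 + 6)**2*(8 + 11) + (1/21)*20) = sqrt(1**2*19 + 20/21) = sqrt(1*19 + 20/21) = sqrt(19 + 20/21) = sqrt(419/21) = sqrt(8799)/21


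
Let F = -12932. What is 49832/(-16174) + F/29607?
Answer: -842269096/239431809 ≈ -3.5178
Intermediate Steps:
49832/(-16174) + F/29607 = 49832/(-16174) - 12932/29607 = 49832*(-1/16174) - 12932*1/29607 = -24916/8087 - 12932/29607 = -842269096/239431809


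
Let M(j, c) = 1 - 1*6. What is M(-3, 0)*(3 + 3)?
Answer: -30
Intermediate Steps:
M(j, c) = -5 (M(j, c) = 1 - 6 = -5)
M(-3, 0)*(3 + 3) = -5*(3 + 3) = -5*6 = -30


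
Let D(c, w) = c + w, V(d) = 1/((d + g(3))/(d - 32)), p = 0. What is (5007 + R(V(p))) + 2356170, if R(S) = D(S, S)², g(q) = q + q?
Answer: 21251617/9 ≈ 2.3613e+6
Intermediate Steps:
g(q) = 2*q
V(d) = (-32 + d)/(6 + d) (V(d) = 1/((d + 2*3)/(d - 32)) = 1/((d + 6)/(-32 + d)) = 1/((6 + d)/(-32 + d)) = (-32 + d)/(6 + d))
R(S) = 4*S² (R(S) = (S + S)² = (2*S)² = 4*S²)
(5007 + R(V(p))) + 2356170 = (5007 + 4*((-32 + 0)/(6 + 0))²) + 2356170 = (5007 + 4*(-32/6)²) + 2356170 = (5007 + 4*((⅙)*(-32))²) + 2356170 = (5007 + 4*(-16/3)²) + 2356170 = (5007 + 4*(256/9)) + 2356170 = (5007 + 1024/9) + 2356170 = 46087/9 + 2356170 = 21251617/9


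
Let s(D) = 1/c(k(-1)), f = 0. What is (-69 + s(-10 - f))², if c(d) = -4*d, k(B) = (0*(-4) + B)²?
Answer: 76729/16 ≈ 4795.6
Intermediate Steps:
k(B) = B² (k(B) = (0 + B)² = B²)
s(D) = -¼ (s(D) = 1/(-4*(-1)²) = 1/(-4*1) = 1/(-4) = -¼)
(-69 + s(-10 - f))² = (-69 - ¼)² = (-277/4)² = 76729/16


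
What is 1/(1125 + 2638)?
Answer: 1/3763 ≈ 0.00026575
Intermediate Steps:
1/(1125 + 2638) = 1/3763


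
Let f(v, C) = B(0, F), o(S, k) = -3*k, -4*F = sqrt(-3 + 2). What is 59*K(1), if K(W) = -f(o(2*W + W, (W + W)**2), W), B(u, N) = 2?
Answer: -118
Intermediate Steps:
F = -I/4 (F = -sqrt(-3 + 2)/4 = -I/4 ≈ -0.25*I)
f(v, C) = 2
K(W) = -2 (K(W) = -1*2 = -2)
59*K(1) = 59*(-2) = -118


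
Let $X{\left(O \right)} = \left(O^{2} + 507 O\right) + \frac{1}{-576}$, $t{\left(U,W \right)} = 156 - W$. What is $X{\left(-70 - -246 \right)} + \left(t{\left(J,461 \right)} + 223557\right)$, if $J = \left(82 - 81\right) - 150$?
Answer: $\frac{197832959}{576} \approx 3.4346 \cdot 10^{5}$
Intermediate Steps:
$J = -149$ ($J = 1 - 150 = -149$)
$X{\left(O \right)} = - \frac{1}{576} + O^{2} + 507 O$ ($X{\left(O \right)} = \left(O^{2} + 507 O\right) - \frac{1}{576} = - \frac{1}{576} + O^{2} + 507 O$)
$X{\left(-70 - -246 \right)} + \left(t{\left(J,461 \right)} + 223557\right) = \left(- \frac{1}{576} + \left(-70 - -246\right)^{2} + 507 \left(-70 - -246\right)\right) + \left(\left(156 - 461\right) + 223557\right) = \left(- \frac{1}{576} + \left(-70 + 246\right)^{2} + 507 \left(-70 + 246\right)\right) + \left(\left(156 - 461\right) + 223557\right) = \left(- \frac{1}{576} + 176^{2} + 507 \cdot 176\right) + \left(-305 + 223557\right) = \left(- \frac{1}{576} + 30976 + 89232\right) + 223252 = \frac{69239807}{576} + 223252 = \frac{197832959}{576}$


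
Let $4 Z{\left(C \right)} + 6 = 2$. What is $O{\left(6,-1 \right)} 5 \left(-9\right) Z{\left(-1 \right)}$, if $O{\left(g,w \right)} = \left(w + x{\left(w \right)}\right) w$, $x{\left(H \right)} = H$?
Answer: $90$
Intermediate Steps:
$O{\left(g,w \right)} = 2 w^{2}$ ($O{\left(g,w \right)} = \left(w + w\right) w = 2 w w = 2 w^{2}$)
$Z{\left(C \right)} = -1$ ($Z{\left(C \right)} = - \frac{3}{2} + \frac{1}{4} \cdot 2 = - \frac{3}{2} + \frac{1}{2} = -1$)
$O{\left(6,-1 \right)} 5 \left(-9\right) Z{\left(-1 \right)} = 2 \left(-1\right)^{2} \cdot 5 \left(-9\right) \left(-1\right) = 2 \cdot 1 \left(-45\right) \left(-1\right) = 2 \left(-45\right) \left(-1\right) = \left(-90\right) \left(-1\right) = 90$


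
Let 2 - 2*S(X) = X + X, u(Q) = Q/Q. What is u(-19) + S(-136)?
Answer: 138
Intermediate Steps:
u(Q) = 1
S(X) = 1 - X (S(X) = 1 - (X + X)/2 = 1 - X)
u(-19) + S(-136) = 1 + (1 - 1*(-136)) = 1 + (1 + 136) = 1 + 137 = 138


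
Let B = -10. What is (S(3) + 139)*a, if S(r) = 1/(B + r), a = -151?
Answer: -146772/7 ≈ -20967.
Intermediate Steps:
S(r) = 1/(-10 + r)
(S(3) + 139)*a = (1/(-10 + 3) + 139)*(-151) = (1/(-7) + 139)*(-151) = (-⅐ + 139)*(-151) = (972/7)*(-151) = -146772/7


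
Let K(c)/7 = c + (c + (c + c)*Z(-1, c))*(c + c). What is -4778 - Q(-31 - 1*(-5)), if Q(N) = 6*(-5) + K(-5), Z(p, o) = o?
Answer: -1563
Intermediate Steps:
K(c) = 7*c + 14*c*(c + 2*c²) (K(c) = 7*(c + (c + (c + c)*c)*(c + c)) = 7*(c + (c + (2*c)*c)*(2*c)) = 7*(c + (c + 2*c²)*(2*c)) = 7*(c + 2*c*(c + 2*c²)) = 7*c + 14*c*(c + 2*c²))
Q(N) = -3215 (Q(N) = 6*(-5) + 7*(-5)*(1 + 2*(-5) + 4*(-5)²) = -30 + 7*(-5)*(1 - 10 + 4*25) = -30 + 7*(-5)*(1 - 10 + 100) = -30 + 7*(-5)*91 = -30 - 3185 = -3215)
-4778 - Q(-31 - 1*(-5)) = -4778 - 1*(-3215) = -4778 + 3215 = -1563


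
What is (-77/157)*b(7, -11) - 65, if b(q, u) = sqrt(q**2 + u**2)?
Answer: -65 - 77*sqrt(170)/157 ≈ -71.395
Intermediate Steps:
(-77/157)*b(7, -11) - 65 = (-77/157)*sqrt(7**2 + (-11)**2) - 65 = (-77*1/157)*sqrt(49 + 121) - 65 = -77*sqrt(170)/157 - 65 = -65 - 77*sqrt(170)/157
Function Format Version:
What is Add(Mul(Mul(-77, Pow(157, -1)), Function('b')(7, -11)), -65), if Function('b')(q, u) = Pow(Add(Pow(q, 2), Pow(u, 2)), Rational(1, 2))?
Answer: Add(-65, Mul(Rational(-77, 157), Pow(170, Rational(1, 2)))) ≈ -71.395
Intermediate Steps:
Add(Mul(Mul(-77, Pow(157, -1)), Function('b')(7, -11)), -65) = Add(Mul(Mul(-77, Pow(157, -1)), Pow(Add(Pow(7, 2), Pow(-11, 2)), Rational(1, 2))), -65) = Add(Mul(Mul(-77, Rational(1, 157)), Pow(Add(49, 121), Rational(1, 2))), -65) = Add(Mul(Rational(-77, 157), Pow(170, Rational(1, 2))), -65) = Add(-65, Mul(Rational(-77, 157), Pow(170, Rational(1, 2))))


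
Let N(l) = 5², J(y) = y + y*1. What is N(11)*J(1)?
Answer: 50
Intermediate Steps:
J(y) = 2*y (J(y) = y + y = 2*y)
N(l) = 25
N(11)*J(1) = 25*(2*1) = 25*2 = 50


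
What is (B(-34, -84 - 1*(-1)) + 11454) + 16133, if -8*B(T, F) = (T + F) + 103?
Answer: 110355/4 ≈ 27589.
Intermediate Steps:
B(T, F) = -103/8 - F/8 - T/8 (B(T, F) = -((T + F) + 103)/8 = -((F + T) + 103)/8 = -(103 + F + T)/8 = -103/8 - F/8 - T/8)
(B(-34, -84 - 1*(-1)) + 11454) + 16133 = ((-103/8 - (-84 - 1*(-1))/8 - ⅛*(-34)) + 11454) + 16133 = ((-103/8 - (-84 + 1)/8 + 17/4) + 11454) + 16133 = ((-103/8 - ⅛*(-83) + 17/4) + 11454) + 16133 = ((-103/8 + 83/8 + 17/4) + 11454) + 16133 = (7/4 + 11454) + 16133 = 45823/4 + 16133 = 110355/4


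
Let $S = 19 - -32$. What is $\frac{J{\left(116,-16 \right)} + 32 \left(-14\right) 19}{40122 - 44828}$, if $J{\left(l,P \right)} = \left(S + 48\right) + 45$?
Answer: $\frac{4184}{2353} \approx 1.7782$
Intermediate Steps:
$S = 51$ ($S = 19 + 32 = 51$)
$J{\left(l,P \right)} = 144$ ($J{\left(l,P \right)} = \left(51 + 48\right) + 45 = 99 + 45 = 144$)
$\frac{J{\left(116,-16 \right)} + 32 \left(-14\right) 19}{40122 - 44828} = \frac{144 + 32 \left(-14\right) 19}{40122 - 44828} = \frac{144 - 8512}{-4706} = \left(144 - 8512\right) \left(- \frac{1}{4706}\right) = \left(-8368\right) \left(- \frac{1}{4706}\right) = \frac{4184}{2353}$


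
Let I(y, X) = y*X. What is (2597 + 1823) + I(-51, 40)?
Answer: 2380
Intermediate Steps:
I(y, X) = X*y
(2597 + 1823) + I(-51, 40) = (2597 + 1823) + 40*(-51) = 4420 - 2040 = 2380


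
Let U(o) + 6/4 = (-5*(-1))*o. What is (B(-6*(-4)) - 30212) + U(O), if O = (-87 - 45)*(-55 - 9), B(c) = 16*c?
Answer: 24821/2 ≈ 12411.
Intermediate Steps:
O = 8448 (O = -132*(-64) = 8448)
U(o) = -3/2 + 5*o (U(o) = -3/2 + (-5*(-1))*o = -3/2 + 5*o)
(B(-6*(-4)) - 30212) + U(O) = (16*(-6*(-4)) - 30212) + (-3/2 + 5*8448) = (16*24 - 30212) + (-3/2 + 42240) = (384 - 30212) + 84477/2 = -29828 + 84477/2 = 24821/2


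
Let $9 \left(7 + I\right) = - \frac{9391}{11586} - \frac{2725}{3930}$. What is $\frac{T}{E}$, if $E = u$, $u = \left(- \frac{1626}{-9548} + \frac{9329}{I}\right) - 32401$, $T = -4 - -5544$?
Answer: $- \frac{2935719781720}{17859388388459} \approx -0.16438$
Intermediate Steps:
$I = - \frac{5438993}{758883}$ ($I = -7 + \frac{- \frac{9391}{11586} - \frac{2725}{3930}}{9} = -7 + \frac{\left(-9391\right) \frac{1}{11586} - \frac{545}{786}}{9} = -7 + \frac{- \frac{9391}{11586} - \frac{545}{786}}{9} = -7 + \frac{1}{9} \left(- \frac{380436}{252961}\right) = -7 - \frac{126812}{758883} = - \frac{5438993}{758883} \approx -7.1671$)
$T = 5540$ ($T = -4 + 5544 = 5540$)
$u = - \frac{17859388388459}{529913318}$ ($u = \left(- \frac{1626}{-9548} + \frac{9329}{- \frac{5438993}{758883}}\right) - 32401 = \left(\left(-1626\right) \left(- \frac{1}{9548}\right) + 9329 \left(- \frac{758883}{5438993}\right)\right) - 32401 = \left(\frac{813}{4774} - \frac{7079619507}{5438993}\right) - 32401 = - \frac{689666971941}{529913318} - 32401 = - \frac{17859388388459}{529913318} \approx -33703.0$)
$E = - \frac{17859388388459}{529913318} \approx -33703.0$
$\frac{T}{E} = \frac{5540}{- \frac{17859388388459}{529913318}} = 5540 \left(- \frac{529913318}{17859388388459}\right) = - \frac{2935719781720}{17859388388459}$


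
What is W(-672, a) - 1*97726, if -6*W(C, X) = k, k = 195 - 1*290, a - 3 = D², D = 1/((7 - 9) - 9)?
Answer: -586261/6 ≈ -97710.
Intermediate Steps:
D = -1/11 (D = 1/(-2 - 9) = 1/(-11) = -1/11 ≈ -0.090909)
a = 364/121 (a = 3 + (-1/11)² = 3 + 1/121 = 364/121 ≈ 3.0083)
k = -95 (k = 195 - 290 = -95)
W(C, X) = 95/6 (W(C, X) = -⅙*(-95) = 95/6)
W(-672, a) - 1*97726 = 95/6 - 1*97726 = 95/6 - 97726 = -586261/6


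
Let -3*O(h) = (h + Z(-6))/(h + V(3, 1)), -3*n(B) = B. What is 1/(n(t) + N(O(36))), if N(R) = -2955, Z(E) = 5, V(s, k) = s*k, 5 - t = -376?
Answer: -1/3082 ≈ -0.00032446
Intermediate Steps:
t = 381 (t = 5 - 1*(-376) = 5 + 376 = 381)
V(s, k) = k*s
n(B) = -B/3
O(h) = -(5 + h)/(3*(3 + h)) (O(h) = -(h + 5)/(3*(h + 1*3)) = -(5 + h)/(3*(h + 3)) = -(5 + h)/(3*(3 + h)))
1/(n(t) + N(O(36))) = 1/(-⅓*381 - 2955) = 1/(-127 - 2955) = 1/(-3082) = -1/3082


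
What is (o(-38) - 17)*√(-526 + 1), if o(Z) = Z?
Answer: -275*I*√21 ≈ -1260.2*I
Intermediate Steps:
(o(-38) - 17)*√(-526 + 1) = (-38 - 17)*√(-526 + 1) = -275*I*√21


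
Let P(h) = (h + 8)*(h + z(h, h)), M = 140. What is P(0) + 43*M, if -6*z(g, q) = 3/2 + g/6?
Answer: 6018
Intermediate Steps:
z(g, q) = -1/4 - g/36 (z(g, q) = -(3/2 + g/6)/6 = -1/4 - g/36)
P(h) = (8 + h)*(-1/4 + 35*h/36) (P(h) = (h + 8)*(h + (-1/4 - h/36)) = (8 + h)*(-1/4 + 35*h/36))
P(0) + 43*M = (-2 + (35/36)*0**2 + (271/36)*0) + 43*140 = (-2 + (35/36)*0 + 0) + 6020 = (-2 + 0 + 0) + 6020 = -2 + 6020 = 6018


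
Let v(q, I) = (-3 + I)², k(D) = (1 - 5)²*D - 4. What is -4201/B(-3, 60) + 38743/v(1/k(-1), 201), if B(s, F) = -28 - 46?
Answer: 83781493/1450548 ≈ 57.758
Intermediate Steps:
k(D) = -4 + 16*D (k(D) = (-4)²*D - 4 = 16*D - 4 = -4 + 16*D)
B(s, F) = -74
-4201/B(-3, 60) + 38743/v(1/k(-1), 201) = -4201/(-74) + 38743/((-3 + 201)²) = -4201*(-1/74) + 38743/(198²) = 4201/74 + 38743/39204 = 83781493/1450548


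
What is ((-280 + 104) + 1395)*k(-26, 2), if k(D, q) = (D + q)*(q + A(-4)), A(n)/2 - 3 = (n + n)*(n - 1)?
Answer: -2574528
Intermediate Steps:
A(n) = 6 + 4*n*(-1 + n) (A(n) = 6 + 2*((n + n)*(n - 1)) = 6 + 2*((2*n)*(-1 + n)) = 6 + 2*(2*n*(-1 + n)) = 6 + 4*n*(-1 + n))
k(D, q) = (86 + q)*(D + q) (k(D, q) = (D + q)*(q + (6 - 4*(-4) + 4*(-4)**2)) = (D + q)*(q + (6 + 16 + 4*16)) = (D + q)*(q + (6 + 16 + 64)) = (D + q)*(q + 86) = (D + q)*(86 + q) = (86 + q)*(D + q))
((-280 + 104) + 1395)*k(-26, 2) = ((-280 + 104) + 1395)*(2**2 + 86*(-26) + 86*2 - 26*2) = (-176 + 1395)*(4 - 2236 + 172 - 52) = 1219*(-2112) = -2574528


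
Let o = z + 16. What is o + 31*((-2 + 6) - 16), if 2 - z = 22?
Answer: -376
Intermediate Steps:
z = -20 (z = 2 - 1*22 = 2 - 22 = -20)
o = -4 (o = -20 + 16 = -4)
o + 31*((-2 + 6) - 16) = -4 + 31*((-2 + 6) - 16) = -4 + 31*(4 - 16) = -4 + 31*(-12) = -4 - 372 = -376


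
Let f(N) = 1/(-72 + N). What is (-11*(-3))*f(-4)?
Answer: -33/76 ≈ -0.43421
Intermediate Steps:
(-11*(-3))*f(-4) = (-11*(-3))/(-72 - 4) = 33/(-76) = 33*(-1/76) = -33/76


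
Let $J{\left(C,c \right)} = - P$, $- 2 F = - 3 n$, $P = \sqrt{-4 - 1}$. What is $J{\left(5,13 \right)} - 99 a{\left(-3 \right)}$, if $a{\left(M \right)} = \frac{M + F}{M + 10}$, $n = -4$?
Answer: $\frac{891}{7} - i \sqrt{5} \approx 127.29 - 2.2361 i$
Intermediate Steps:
$P = i \sqrt{5}$ ($P = \sqrt{-5} = i \sqrt{5} \approx 2.2361 i$)
$F = -6$ ($F = - \frac{\left(-3\right) \left(-4\right)}{2} = \left(- \frac{1}{2}\right) 12 = -6$)
$J{\left(C,c \right)} = - i \sqrt{5}$
$a{\left(M \right)} = \frac{-6 + M}{10 + M}$ ($a{\left(M \right)} = \frac{M - 6}{M + 10} = \frac{-6 + M}{10 + M}$)
$J{\left(5,13 \right)} - 99 a{\left(-3 \right)} = - i \sqrt{5} - 99 \frac{-6 - 3}{10 - 3} = - i \sqrt{5} - 99 \cdot \frac{1}{7} \left(-9\right) = - i \sqrt{5} - - \frac{891}{7} = - i \sqrt{5} + \frac{891}{7} = \frac{891}{7} - i \sqrt{5}$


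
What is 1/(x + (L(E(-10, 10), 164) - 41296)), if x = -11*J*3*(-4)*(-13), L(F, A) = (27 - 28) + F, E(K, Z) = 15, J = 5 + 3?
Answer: -1/55010 ≈ -1.8179e-5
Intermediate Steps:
J = 8
L(F, A) = -1 + F
x = -13728 (x = -11*8*3*(-4)*(-13) = -264*(-4)*(-13) = -11*(-96)*(-13) = 1056*(-13) = -13728)
1/(x + (L(E(-10, 10), 164) - 41296)) = 1/(-13728 + ((-1 + 15) - 41296)) = 1/(-13728 + (14 - 41296)) = 1/(-13728 - 41282) = 1/(-55010) = -1/55010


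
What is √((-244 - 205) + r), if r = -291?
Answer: 2*I*√185 ≈ 27.203*I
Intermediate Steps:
√((-244 - 205) + r) = √((-244 - 205) - 291) = √(-449 - 291) = √(-740) = 2*I*√185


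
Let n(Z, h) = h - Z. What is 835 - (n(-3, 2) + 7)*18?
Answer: 619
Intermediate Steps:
835 - (n(-3, 2) + 7)*18 = 835 - ((2 - 1*(-3)) + 7)*18 = 835 - ((2 + 3) + 7)*18 = 835 - (5 + 7)*18 = 835 - 12*18 = 835 - 1*216 = 835 - 216 = 619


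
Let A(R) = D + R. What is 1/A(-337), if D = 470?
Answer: 1/133 ≈ 0.0075188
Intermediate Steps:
A(R) = 470 + R
1/A(-337) = 1/(470 - 337) = 1/133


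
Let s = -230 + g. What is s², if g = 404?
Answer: 30276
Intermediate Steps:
s = 174 (s = -230 + 404 = 174)
s² = 174² = 30276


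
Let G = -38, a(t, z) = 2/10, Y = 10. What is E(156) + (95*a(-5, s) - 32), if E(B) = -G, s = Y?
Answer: 25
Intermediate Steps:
s = 10
a(t, z) = ⅕ (a(t, z) = 2*(⅒) = ⅕)
E(B) = 38 (E(B) = -1*(-38) = 38)
E(156) + (95*a(-5, s) - 32) = 38 + (95*(⅕) - 32) = 38 + (19 - 32) = 38 - 13 = 25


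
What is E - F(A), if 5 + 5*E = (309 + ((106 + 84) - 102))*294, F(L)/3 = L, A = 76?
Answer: 115573/5 ≈ 23115.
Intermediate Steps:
F(L) = 3*L
E = 116713/5 (E = -1 + ((309 + ((106 + 84) - 102))*294)/5 = -1 + ((309 + (190 - 102))*294)/5 = -1 + ((309 + 88)*294)/5 = -1 + (397*294)/5 = -1 + (1/5)*116718 = -1 + 116718/5 = 116713/5 ≈ 23343.)
E - F(A) = 116713/5 - 3*76 = 116713/5 - 1*228 = 116713/5 - 228 = 115573/5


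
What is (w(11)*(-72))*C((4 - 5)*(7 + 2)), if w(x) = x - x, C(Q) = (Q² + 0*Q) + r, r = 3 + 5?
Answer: 0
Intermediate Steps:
r = 8
C(Q) = 8 + Q² (C(Q) = (Q² + 0*Q) + 8 = (Q² + 0) + 8 = Q² + 8 = 8 + Q²)
w(x) = 0
(w(11)*(-72))*C((4 - 5)*(7 + 2)) = (0*(-72))*(8 + ((4 - 5)*(7 + 2))²) = 0*(8 + (-1*9)²) = 0*(8 + (-9)²) = 0*(8 + 81) = 0*89 = 0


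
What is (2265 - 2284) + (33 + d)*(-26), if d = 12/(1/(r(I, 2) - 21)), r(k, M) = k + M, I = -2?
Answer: 5675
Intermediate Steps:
r(k, M) = M + k
d = -252 (d = 12/(1/((2 - 2) - 21)) = 12/(1/(0 - 21)) = 12/(1/(-21)) = 12/(-1/21) = 12*(-21) = -252)
(2265 - 2284) + (33 + d)*(-26) = (2265 - 2284) + (33 - 252)*(-26) = -19 - 219*(-26) = -19 + 5694 = 5675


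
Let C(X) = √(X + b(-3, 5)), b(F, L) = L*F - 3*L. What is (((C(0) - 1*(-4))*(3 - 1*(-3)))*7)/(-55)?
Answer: -168/55 - 42*I*√30/55 ≈ -3.0545 - 4.1826*I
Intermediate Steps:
b(F, L) = -3*L + F*L (b(F, L) = F*L - 3*L = -3*L + F*L)
C(X) = √(-30 + X) (C(X) = √(X + 5*(-3 - 3)) = √(X + 5*(-6)) = √(X - 30) = √(-30 + X))
(((C(0) - 1*(-4))*(3 - 1*(-3)))*7)/(-55) = (((√(-30 + 0) - 1*(-4))*(3 - 1*(-3)))*7)/(-55) = (((√(-30) + 4)*(3 + 3))*7)*(-1/55) = (((I*√30 + 4)*6)*7)*(-1/55) = (((4 + I*√30)*6)*7)*(-1/55) = ((24 + 6*I*√30)*7)*(-1/55) = (168 + 42*I*√30)*(-1/55) = -168/55 - 42*I*√30/55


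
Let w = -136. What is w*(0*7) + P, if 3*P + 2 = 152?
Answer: 50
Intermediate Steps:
P = 50 (P = -⅔ + (⅓)*152 = -⅔ + 152/3 = 50)
w*(0*7) + P = -0*7 + 50 = -136*0 + 50 = 0 + 50 = 50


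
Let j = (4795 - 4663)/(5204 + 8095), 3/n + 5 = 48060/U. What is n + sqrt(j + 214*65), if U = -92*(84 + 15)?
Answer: -759/2600 + sqrt(2259110802)/403 ≈ 117.65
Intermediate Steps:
U = -9108 (U = -92*99 = -9108)
n = -759/2600 (n = 3/(-5 + 48060/(-9108)) = 3/(-5 + 48060*(-1/9108)) = 3/(-5 - 1335/253) = 3/(-2600/253) = 3*(-253/2600) = -759/2600 ≈ -0.29192)
j = 4/403 (j = 132/13299 = 132*(1/13299) = 4/403 ≈ 0.0099256)
n + sqrt(j + 214*65) = -759/2600 + sqrt(4/403 + 214*65) = -759/2600 + sqrt(4/403 + 13910) = -759/2600 + sqrt(5605734/403) = -759/2600 + sqrt(2259110802)/403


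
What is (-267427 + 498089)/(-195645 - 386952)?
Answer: -230662/582597 ≈ -0.39592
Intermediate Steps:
(-267427 + 498089)/(-195645 - 386952) = 230662/(-582597) = 230662*(-1/582597) = -230662/582597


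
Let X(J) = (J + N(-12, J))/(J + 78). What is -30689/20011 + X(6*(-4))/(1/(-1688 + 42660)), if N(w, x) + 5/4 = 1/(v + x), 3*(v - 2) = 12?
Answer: -186745019957/9725346 ≈ -19202.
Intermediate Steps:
v = 6 (v = 2 + (⅓)*12 = 2 + 4 = 6)
N(w, x) = -5/4 + 1/(6 + x)
X(J) = (J + (-26 - 5*J)/(4*(6 + J)))/(78 + J) (X(J) = (J + (-26 - 5*J)/(4*(6 + J)))/(J + 78) = (J + (-26 - 5*J)/(4*(6 + J)))/(78 + J))
-30689/20011 + X(6*(-4))/(1/(-1688 + 42660)) = -30689/20011 + ((-26 - 30*(-4) + 4*(6*(-4))*(6 + 6*(-4)))/(4*(6 + 6*(-4))*(78 + 6*(-4))))/(1/(-1688 + 42660)) = -30689*1/20011 + ((-26 - 5*(-24) + 4*(-24)*(6 - 24))/(4*(6 - 24)*(78 - 24)))/(1/40972) = -30689/20011 + ((¼)*(-26 + 120 + 4*(-24)*(-18))/(-18*54))/(1/40972) = -30689/20011 + ((¼)*(-1/18)*(1/54)*(-26 + 120 + 1728))*40972 = -30689/20011 + ((¼)*(-1/18)*(1/54)*1822)*40972 = -30689/20011 - 911/1944*40972 = -30689/20011 - 9331373/486 = -186745019957/9725346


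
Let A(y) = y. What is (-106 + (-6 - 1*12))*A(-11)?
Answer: 1364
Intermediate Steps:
(-106 + (-6 - 1*12))*A(-11) = (-106 + (-6 - 1*12))*(-11) = (-106 + (-6 - 12))*(-11) = (-106 - 18)*(-11) = -124*(-11) = 1364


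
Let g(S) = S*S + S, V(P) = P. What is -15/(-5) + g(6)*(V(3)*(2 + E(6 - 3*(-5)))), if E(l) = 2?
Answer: 507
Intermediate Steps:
g(S) = S + S² (g(S) = S² + S = S + S²)
-15/(-5) + g(6)*(V(3)*(2 + E(6 - 3*(-5)))) = -15/(-5) + (6*(1 + 6))*(3*(2 + 2)) = -15*(-⅕) + (6*7)*(3*4) = 3 + 42*12 = 3 + 504 = 507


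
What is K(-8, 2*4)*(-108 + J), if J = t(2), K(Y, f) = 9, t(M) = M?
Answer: -954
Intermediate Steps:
J = 2
K(-8, 2*4)*(-108 + J) = 9*(-108 + 2) = 9*(-106) = -954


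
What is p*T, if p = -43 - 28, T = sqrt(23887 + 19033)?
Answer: -142*sqrt(10730) ≈ -14709.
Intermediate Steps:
T = 2*sqrt(10730) (T = sqrt(42920) = 2*sqrt(10730) ≈ 207.17)
p = -71
p*T = -142*sqrt(10730)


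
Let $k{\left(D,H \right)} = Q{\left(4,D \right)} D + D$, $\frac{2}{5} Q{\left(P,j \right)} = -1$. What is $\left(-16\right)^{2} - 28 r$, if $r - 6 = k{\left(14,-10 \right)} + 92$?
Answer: $-1900$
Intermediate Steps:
$Q{\left(P,j \right)} = - \frac{5}{2}$ ($Q{\left(P,j \right)} = \frac{5}{2} \left(-1\right) = - \frac{5}{2}$)
$k{\left(D,H \right)} = - \frac{3 D}{2}$ ($k{\left(D,H \right)} = - \frac{5 D}{2} + D = - \frac{3 D}{2}$)
$r = 77$ ($r = 6 + \left(\left(- \frac{3}{2}\right) 14 + 92\right) = 6 + \left(-21 + 92\right) = 6 + 71 = 77$)
$\left(-16\right)^{2} - 28 r = \left(-16\right)^{2} - 2156 = 256 - 2156 = -1900$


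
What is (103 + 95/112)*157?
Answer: 1826067/112 ≈ 16304.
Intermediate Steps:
(103 + 95/112)*157 = (11631/112)*157 = 1826067/112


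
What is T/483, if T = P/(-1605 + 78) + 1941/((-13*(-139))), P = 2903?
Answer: -2281814/1332736587 ≈ -0.0017121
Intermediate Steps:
T = -2281814/2759289 (T = 2903/(-1605 + 78) + 1941/((-13*(-139))) = 2903/(-1527) + 1941/1807 = 2903*(-1/1527) + 1941*(1/1807) = -2903/1527 + 1941/1807 = -2281814/2759289 ≈ -0.82696)
T/483 = -2281814/2759289/483 = -2281814/2759289*1/483 = -2281814/1332736587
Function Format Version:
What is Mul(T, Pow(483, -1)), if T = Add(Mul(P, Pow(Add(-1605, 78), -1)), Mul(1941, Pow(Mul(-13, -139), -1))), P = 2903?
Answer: Rational(-2281814, 1332736587) ≈ -0.0017121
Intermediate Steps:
T = Rational(-2281814, 2759289) (T = Add(Mul(2903, Pow(Add(-1605, 78), -1)), Mul(1941, Pow(Mul(-13, -139), -1))) = Add(Mul(2903, Pow(-1527, -1)), Mul(1941, Pow(1807, -1))) = Add(Mul(2903, Rational(-1, 1527)), Mul(1941, Rational(1, 1807))) = Add(Rational(-2903, 1527), Rational(1941, 1807)) = Rational(-2281814, 2759289) ≈ -0.82696)
Mul(T, Pow(483, -1)) = Mul(Rational(-2281814, 2759289), Pow(483, -1)) = Mul(Rational(-2281814, 2759289), Rational(1, 483)) = Rational(-2281814, 1332736587)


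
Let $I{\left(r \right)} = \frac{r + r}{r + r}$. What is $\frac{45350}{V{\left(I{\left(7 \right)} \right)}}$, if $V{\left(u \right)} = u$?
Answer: $45350$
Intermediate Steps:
$I{\left(r \right)} = 1$ ($I{\left(r \right)} = \frac{2 r}{2 r} = 2 r \frac{1}{2 r} = 1$)
$\frac{45350}{V{\left(I{\left(7 \right)} \right)}} = \frac{45350}{1} = 45350 \cdot 1 = 45350$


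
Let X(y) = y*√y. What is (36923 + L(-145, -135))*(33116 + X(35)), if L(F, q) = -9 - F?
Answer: 1227245844 + 1297065*√35 ≈ 1.2349e+9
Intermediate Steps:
X(y) = y^(3/2)
(36923 + L(-145, -135))*(33116 + X(35)) = (36923 + (-9 - 1*(-145)))*(33116 + 35^(3/2)) = (36923 + (-9 + 145))*(33116 + 35*√35) = (36923 + 136)*(33116 + 35*√35) = 37059*(33116 + 35*√35) = 1227245844 + 1297065*√35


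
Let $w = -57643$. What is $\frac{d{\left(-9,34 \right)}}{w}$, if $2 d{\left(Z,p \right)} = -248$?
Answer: $\frac{124}{57643} \approx 0.0021512$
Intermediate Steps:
$d{\left(Z,p \right)} = -124$ ($d{\left(Z,p \right)} = \frac{1}{2} \left(-248\right) = -124$)
$\frac{d{\left(-9,34 \right)}}{w} = - \frac{124}{-57643} = \left(-124\right) \left(- \frac{1}{57643}\right) = \frac{124}{57643}$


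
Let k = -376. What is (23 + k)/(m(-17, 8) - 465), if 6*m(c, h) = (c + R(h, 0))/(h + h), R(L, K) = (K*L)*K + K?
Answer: 33888/44657 ≈ 0.75885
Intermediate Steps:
R(L, K) = K + L*K² (R(L, K) = L*K² + K = K + L*K²)
m(c, h) = c/(12*h) (m(c, h) = ((c + 0*(1 + 0*h))/(h + h))/6 = ((c + 0*(1 + 0))/((2*h)))/6 = ((c + 0*1)*(1/(2*h)))/6 = ((c + 0)*(1/(2*h)))/6 = (c*(1/(2*h)))/6 = (c/(2*h))/6 = c/(12*h))
(23 + k)/(m(-17, 8) - 465) = (23 - 376)/((1/12)*(-17)/8 - 465) = -353/((1/12)*(-17)*(⅛) - 465) = -353/(-17/96 - 465) = -353/(-44657/96) = -353*(-96/44657) = 33888/44657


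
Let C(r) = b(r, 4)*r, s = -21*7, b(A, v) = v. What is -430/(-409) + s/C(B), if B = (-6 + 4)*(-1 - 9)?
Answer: -25723/32720 ≈ -0.78616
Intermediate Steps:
B = 20 (B = -2*(-10) = 20)
s = -147
C(r) = 4*r
-430/(-409) + s/C(B) = -430/(-409) - 147/(4*20) = -430*(-1/409) - 147/80 = 430/409 - 147*1/80 = 430/409 - 147/80 = -25723/32720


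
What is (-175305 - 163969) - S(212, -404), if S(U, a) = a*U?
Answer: -253626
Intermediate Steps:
S(U, a) = U*a
(-175305 - 163969) - S(212, -404) = (-175305 - 163969) - 212*(-404) = -339274 - 1*(-85648) = -339274 + 85648 = -253626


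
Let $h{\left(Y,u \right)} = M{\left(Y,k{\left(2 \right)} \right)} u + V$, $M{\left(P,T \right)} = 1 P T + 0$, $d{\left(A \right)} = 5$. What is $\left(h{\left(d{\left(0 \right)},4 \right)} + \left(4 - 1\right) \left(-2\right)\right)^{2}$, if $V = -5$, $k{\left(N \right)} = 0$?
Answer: $121$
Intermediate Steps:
$M{\left(P,T \right)} = P T$ ($M{\left(P,T \right)} = P T + 0 = P T$)
$h{\left(Y,u \right)} = -5$ ($h{\left(Y,u \right)} = Y 0 u - 5 = 0 u - 5 = 0 - 5 = -5$)
$\left(h{\left(d{\left(0 \right)},4 \right)} + \left(4 - 1\right) \left(-2\right)\right)^{2} = \left(-5 + \left(4 - 1\right) \left(-2\right)\right)^{2} = \left(-5 + 3 \left(-2\right)\right)^{2} = \left(-5 - 6\right)^{2} = \left(-11\right)^{2} = 121$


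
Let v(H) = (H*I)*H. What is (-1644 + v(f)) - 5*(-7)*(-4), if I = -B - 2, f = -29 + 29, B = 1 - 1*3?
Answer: -1784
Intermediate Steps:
B = -2 (B = 1 - 3 = -2)
f = 0
I = 0 (I = -1*(-2) - 2 = 2 - 2 = 0)
v(H) = 0 (v(H) = (H*0)*H = 0*H = 0)
(-1644 + v(f)) - 5*(-7)*(-4) = (-1644 + 0) - 5*(-7)*(-4) = -1644 + 35*(-4) = -1644 - 140 = -1784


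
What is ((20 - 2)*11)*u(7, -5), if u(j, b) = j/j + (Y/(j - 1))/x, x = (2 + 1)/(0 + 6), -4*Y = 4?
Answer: 132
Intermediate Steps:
Y = -1 (Y = -1/4*4 = -1)
x = 1/2 (x = 3/6 = 3*(1/6) = 1/2 ≈ 0.50000)
u(j, b) = 1 - 2/(-1 + j) (u(j, b) = j/j + (-1/(j - 1))/(1/2) = 1 - 1/(-1 + j)*2 = 1 - 2/(-1 + j))
((20 - 2)*11)*u(7, -5) = ((20 - 2)*11)*((-3 + 7)/(-1 + 7)) = (18*11)*(4/6) = 198*((1/6)*4) = 198*(2/3) = 132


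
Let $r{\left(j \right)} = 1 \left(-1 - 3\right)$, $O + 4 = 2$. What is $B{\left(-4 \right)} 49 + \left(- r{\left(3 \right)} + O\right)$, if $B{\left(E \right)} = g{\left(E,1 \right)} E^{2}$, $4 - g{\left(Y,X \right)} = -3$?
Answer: $5490$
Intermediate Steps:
$O = -2$ ($O = -4 + 2 = -2$)
$g{\left(Y,X \right)} = 7$ ($g{\left(Y,X \right)} = 4 - -3 = 4 + 3 = 7$)
$r{\left(j \right)} = -4$ ($r{\left(j \right)} = 1 \left(-4\right) = -4$)
$B{\left(E \right)} = 7 E^{2}$
$B{\left(-4 \right)} 49 + \left(- r{\left(3 \right)} + O\right) = 7 \left(-4\right)^{2} \cdot 49 - -2 = 7 \cdot 16 \cdot 49 + \left(4 - 2\right) = 112 \cdot 49 + 2 = 5488 + 2 = 5490$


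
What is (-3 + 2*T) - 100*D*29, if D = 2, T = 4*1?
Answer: -5795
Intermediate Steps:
T = 4
(-3 + 2*T) - 100*D*29 = (-3 + 2*4) - 200*29 = (-3 + 8) - 100*58 = 5 - 5800 = -5795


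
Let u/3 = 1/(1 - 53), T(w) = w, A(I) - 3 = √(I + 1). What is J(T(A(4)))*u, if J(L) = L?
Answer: -9/52 - 3*√5/52 ≈ -0.30208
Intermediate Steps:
A(I) = 3 + √(1 + I) (A(I) = 3 + √(I + 1) = 3 + √(1 + I))
u = -3/52 (u = 3/(1 - 53) = 3/(-52) = 3*(-1/52) = -3/52 ≈ -0.057692)
J(T(A(4)))*u = (3 + √(1 + 4))*(-3/52) = (3 + √5)*(-3/52) = -9/52 - 3*√5/52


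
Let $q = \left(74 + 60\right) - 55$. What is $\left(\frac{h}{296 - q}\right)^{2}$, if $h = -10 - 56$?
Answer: $\frac{4356}{47089} \approx 0.092506$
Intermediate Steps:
$q = 79$ ($q = 134 - 55 = 79$)
$h = -66$ ($h = -10 - 56 = -66$)
$\left(\frac{h}{296 - q}\right)^{2} = \left(- \frac{66}{296 - 79}\right)^{2} = \left(- \frac{66}{217}\right)^{2} = \frac{4356}{47089}$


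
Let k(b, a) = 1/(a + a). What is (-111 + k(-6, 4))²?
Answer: 786769/64 ≈ 12293.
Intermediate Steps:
k(b, a) = 1/(2*a)
(-111 + k(-6, 4))² = (-111 + (½)/4)² = (-111 + (½)*(¼))² = (-111 + ⅛)² = (-887/8)² = 786769/64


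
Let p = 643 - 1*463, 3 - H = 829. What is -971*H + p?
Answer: 802226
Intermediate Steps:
H = -826 (H = 3 - 1*829 = 3 - 829 = -826)
p = 180 (p = 643 - 463 = 180)
-971*H + p = -971*(-826) + 180 = 802046 + 180 = 802226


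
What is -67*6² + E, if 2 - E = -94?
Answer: -2316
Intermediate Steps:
E = 96 (E = 2 - 1*(-94) = 2 + 94 = 96)
-67*6² + E = -67*6² + 96 = -67*36 + 96 = -2412 + 96 = -2316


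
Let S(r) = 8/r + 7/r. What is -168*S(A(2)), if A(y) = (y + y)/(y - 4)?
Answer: 1260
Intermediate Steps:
A(y) = 2*y/(-4 + y) (A(y) = (2*y)/(-4 + y) = 2*y/(-4 + y))
S(r) = 15/r
-168*S(A(2)) = -2520/(2*2/(-4 + 2)) = -2520/(2*2/(-2)) = -2520/(2*2*(-½)) = -2520/(-2) = -2520*(-1)/2 = -168*(-15/2) = 1260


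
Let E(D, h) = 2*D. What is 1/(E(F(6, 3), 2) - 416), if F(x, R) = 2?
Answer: -1/412 ≈ -0.0024272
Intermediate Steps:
1/(E(F(6, 3), 2) - 416) = 1/(2*2 - 416) = 1/(4 - 416) = 1/(-412) = -1/412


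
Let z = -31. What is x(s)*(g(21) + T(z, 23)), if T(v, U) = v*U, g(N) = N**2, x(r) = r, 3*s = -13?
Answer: 3536/3 ≈ 1178.7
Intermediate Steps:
s = -13/3 (s = (1/3)*(-13) = -13/3 ≈ -4.3333)
T(v, U) = U*v
x(s)*(g(21) + T(z, 23)) = -13*(21**2 + 23*(-31))/3 = -13*(441 - 713)/3 = -13/3*(-272) = 3536/3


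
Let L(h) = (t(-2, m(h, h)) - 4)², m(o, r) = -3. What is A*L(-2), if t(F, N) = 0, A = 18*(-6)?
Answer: -1728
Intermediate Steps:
A = -108
L(h) = 16 (L(h) = (0 - 4)² = (-4)² = 16)
A*L(-2) = -108*16 = -1728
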